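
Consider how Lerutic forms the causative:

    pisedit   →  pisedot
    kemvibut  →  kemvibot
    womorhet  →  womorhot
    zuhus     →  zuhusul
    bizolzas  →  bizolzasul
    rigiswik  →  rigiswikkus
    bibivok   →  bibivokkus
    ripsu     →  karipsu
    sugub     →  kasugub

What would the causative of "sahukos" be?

sahukosul

kemvibut and zuhus both have last vowel 'u' yet inflect differently (kemvibot, zuhusul), so the last vowel is not what conditions the rule; the final letter is.
"sahukos" ends in -s. The stems ending in -s (zuhus → zuhusul, bizolzas → bizolzasul) add -ul.
The other patterns: stems ending in -t change the last vowel to 'o'; stems ending in -k double the final consonant and add -us; stems ending in -b or -u add the prefix ka-.
So sahukos → sahukosul.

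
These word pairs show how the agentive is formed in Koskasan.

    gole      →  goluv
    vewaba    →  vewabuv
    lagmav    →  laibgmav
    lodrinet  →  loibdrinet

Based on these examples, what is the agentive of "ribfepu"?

vewaba and lagmav both have last vowel 'a' yet inflect differently (vewabuv, laibgmav), so the last vowel is not what conditions the rule; whether the stem ends in a vowel or a consonant is.
"ribfepu" ends in a vowel. The stems ending in a vowel (gole → goluv, vewaba → vewabuv) drop the final letter and add -uv.
The other pattern: stems ending in a consonant insert -ib- after the first vowel.
So ribfepu → ribfepuv.

ribfepuv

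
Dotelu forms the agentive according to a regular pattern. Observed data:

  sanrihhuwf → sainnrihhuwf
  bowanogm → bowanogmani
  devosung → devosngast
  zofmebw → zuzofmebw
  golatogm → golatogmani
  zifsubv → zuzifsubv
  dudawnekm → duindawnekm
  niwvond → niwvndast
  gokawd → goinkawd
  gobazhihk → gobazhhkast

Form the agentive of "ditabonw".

ditabnwast

dudawnekm and bowanogm both end in -m yet inflect differently (duindawnekm, bowanogmani), so the final letter is not what conditions the rule; the second-to-last letter is.
"ditabonw" has second-to-last letter 'n'. The stems whose second-to-last letter is 'n' (niwvond → niwvndast, devosung → devosngast) delete the last vowel and add -ast.
So ditabonw → ditabnwast.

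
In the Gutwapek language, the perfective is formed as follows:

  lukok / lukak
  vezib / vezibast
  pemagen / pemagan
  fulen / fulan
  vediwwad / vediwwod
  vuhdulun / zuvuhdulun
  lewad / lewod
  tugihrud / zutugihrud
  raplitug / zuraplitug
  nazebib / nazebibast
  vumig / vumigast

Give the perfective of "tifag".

tifog

"tifag" has last vowel 'a'. The stems whose last vowel is 'a' (vediwwad → vediwwod, lewad → lewod) change the last vowel to 'o'.
The other patterns: stems whose last vowel is 'u' add the prefix zu-; stems whose last vowel is 'i' add -ast; stems whose last vowel is 'e' or 'o' change the last vowel to 'a'.
So tifag → tifog.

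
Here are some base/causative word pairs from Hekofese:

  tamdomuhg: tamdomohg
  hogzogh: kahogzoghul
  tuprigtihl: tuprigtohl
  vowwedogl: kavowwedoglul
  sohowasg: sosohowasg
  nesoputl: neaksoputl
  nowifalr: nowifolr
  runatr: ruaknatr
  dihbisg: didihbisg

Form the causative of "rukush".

rurukush

"rukush" has second-to-last letter 's'. The stems whose second-to-last letter is 's' (sohowasg → sosohowasg, dihbisg → didihbisg) repeat the first consonant+vowel as a prefix.
So rukush → rurukush.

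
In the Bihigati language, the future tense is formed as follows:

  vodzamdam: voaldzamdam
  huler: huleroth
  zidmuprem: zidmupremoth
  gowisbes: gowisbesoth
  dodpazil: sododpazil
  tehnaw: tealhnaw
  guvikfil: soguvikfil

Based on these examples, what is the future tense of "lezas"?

lealzas

"lezas" has last vowel 'a'. The stems whose last vowel is 'a' (vodzamdam → voaldzamdam, tehnaw → tealhnaw) insert -al- after the first vowel.
The other patterns: stems whose last vowel is 'i' add the prefix so-; stems whose last vowel is 'e' add -oth.
So lezas → lealzas.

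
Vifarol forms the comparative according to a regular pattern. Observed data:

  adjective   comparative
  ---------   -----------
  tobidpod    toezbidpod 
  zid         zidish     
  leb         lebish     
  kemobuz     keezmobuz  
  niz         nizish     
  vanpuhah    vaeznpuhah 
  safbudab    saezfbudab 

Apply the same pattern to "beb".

"beb" has 1 vowel. The stems with 1 vowel (niz → nizish, zid → zidish, leb → lebish) add -ish.
The other pattern: stems with 3 vowels insert -ez- after the first vowel.
So beb → bebish.

bebish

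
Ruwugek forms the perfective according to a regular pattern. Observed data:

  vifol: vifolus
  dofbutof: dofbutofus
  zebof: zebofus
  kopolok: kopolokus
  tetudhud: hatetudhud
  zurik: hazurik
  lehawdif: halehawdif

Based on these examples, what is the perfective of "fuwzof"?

fuwzofus

"fuwzof" has last vowel 'o'. The stems whose last vowel is 'o' (dofbutof → dofbutofus, kopolok → kopolokus, vifol → vifolus) add -us.
So fuwzof → fuwzofus.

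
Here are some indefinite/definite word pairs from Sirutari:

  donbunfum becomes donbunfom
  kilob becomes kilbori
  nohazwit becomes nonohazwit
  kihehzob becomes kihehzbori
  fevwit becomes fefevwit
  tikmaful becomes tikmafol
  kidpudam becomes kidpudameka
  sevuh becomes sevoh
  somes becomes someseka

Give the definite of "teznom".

donbunfum and kidpudam both end in -m yet inflect differently (donbunfom, kidpudameka), so the final letter is not what conditions the rule; the last vowel is.
"teznom" has last vowel 'o'. The stems whose last vowel is 'o' (kihehzob → kihehzbori, kilob → kilbori) delete the last vowel and add -ori.
So teznom → teznmori.

teznmori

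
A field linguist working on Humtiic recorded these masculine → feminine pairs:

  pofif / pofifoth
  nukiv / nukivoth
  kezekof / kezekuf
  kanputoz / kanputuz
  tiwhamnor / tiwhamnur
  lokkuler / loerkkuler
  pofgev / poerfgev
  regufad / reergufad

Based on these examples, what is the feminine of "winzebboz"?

pofif and kezekof both end in -f yet inflect differently (pofifoth, kezekuf), so the final letter is not what conditions the rule; the last vowel is.
"winzebboz" has last vowel 'o'. The stems whose last vowel is 'o' (kezekof → kezekuf, kanputoz → kanputuz, tiwhamnor → tiwhamnur) change the last vowel to 'u'.
The other patterns: stems whose last vowel is 'i' add -oth; stems whose last vowel is 'a' or 'e' insert -er- after the first vowel.
So winzebboz → winzebbuz.

winzebbuz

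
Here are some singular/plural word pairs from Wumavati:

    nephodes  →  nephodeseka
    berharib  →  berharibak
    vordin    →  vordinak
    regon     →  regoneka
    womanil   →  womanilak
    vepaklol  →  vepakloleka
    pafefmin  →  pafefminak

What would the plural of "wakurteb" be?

"wakurteb" has last vowel 'e'. The one such stem in the data (nephodes → nephodeseka) adds -eka, so the same rule applies.
So wakurteb → wakurtebeka.

wakurtebeka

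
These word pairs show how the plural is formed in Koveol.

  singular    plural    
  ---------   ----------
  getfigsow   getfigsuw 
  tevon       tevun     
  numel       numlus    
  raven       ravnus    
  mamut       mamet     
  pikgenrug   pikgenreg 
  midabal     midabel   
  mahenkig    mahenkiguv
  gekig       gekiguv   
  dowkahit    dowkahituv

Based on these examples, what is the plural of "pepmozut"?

tevon and raven both end in -n yet inflect differently (tevun, ravnus), so the final letter is not what conditions the rule; the last vowel is.
"pepmozut" has last vowel 'u'. The stems whose last vowel is 'u' (mamut → mamet, pikgenrug → pikgenreg) change the last vowel to 'e'.
The other patterns: stems whose last vowel is 'o' change the last vowel to 'u'; stems whose last vowel is 'e' delete the last vowel and add -us; stems whose last vowel is 'i' add -uv.
So pepmozut → pepmozet.

pepmozet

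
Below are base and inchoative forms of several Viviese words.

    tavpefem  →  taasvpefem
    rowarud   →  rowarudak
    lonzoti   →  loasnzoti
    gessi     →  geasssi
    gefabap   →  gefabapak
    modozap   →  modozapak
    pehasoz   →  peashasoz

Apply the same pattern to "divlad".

gefabap and gessi both begin with g- yet inflect differently (gefabapak, geasssi), so the first letter is not what conditions the rule; the final letter is.
"divlad" ends in -d. The one such stem in the data (rowarud → rowarudak) adds -ak, so the same rule applies.
So divlad → divladak.

divladak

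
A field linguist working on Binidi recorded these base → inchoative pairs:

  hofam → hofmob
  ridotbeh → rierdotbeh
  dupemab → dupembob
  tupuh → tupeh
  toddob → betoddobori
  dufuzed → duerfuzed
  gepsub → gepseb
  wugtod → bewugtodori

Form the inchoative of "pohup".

"pohup" has last vowel 'u'. The stems whose last vowel is 'u' (gepsub → gepseb, tupuh → tupeh) change the last vowel to 'e'.
So pohup → pohep.

pohep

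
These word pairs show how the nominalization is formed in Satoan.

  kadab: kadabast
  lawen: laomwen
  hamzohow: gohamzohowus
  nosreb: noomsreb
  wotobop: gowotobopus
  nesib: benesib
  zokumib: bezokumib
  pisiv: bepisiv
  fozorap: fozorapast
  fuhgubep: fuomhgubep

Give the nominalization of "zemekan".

zemekanast

wotobop and fozorap both end in -p yet inflect differently (gowotobopus, fozorapast), so the final letter is not what conditions the rule; the last vowel is.
"zemekan" has last vowel 'a'. The stems whose last vowel is 'a' (fozorap → fozorapast, kadab → kadabast) add -ast.
The other patterns: stems whose last vowel is 'o' add go- … -us around the stem; stems whose last vowel is 'i' add the prefix be-; stems whose last vowel is 'e' insert -om- after the first vowel.
So zemekan → zemekanast.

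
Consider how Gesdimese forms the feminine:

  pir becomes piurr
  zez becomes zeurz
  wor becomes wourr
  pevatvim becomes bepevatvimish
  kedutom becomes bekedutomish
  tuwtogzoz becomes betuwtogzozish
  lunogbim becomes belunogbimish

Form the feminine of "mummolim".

zez and tuwtogzoz both end in -z yet inflect differently (zeurz, betuwtogzozish), so the final letter is not what conditions the rule; the number of vowels is.
"mummolim" has 3 vowels. The stems with 3 vowels (pevatvim → bepevatvimish, kedutom → bekedutomish, tuwtogzoz → betuwtogzozish) add be- … -ish around the stem.
The other pattern: stems with 1 vowel insert -ur- after the first vowel.
So mummolim → bemummolimish.

bemummolimish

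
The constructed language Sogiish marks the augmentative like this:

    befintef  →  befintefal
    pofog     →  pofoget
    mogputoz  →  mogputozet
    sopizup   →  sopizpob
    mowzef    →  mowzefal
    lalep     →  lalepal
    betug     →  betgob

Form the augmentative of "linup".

linpob

sopizup and lalep both end in -p yet inflect differently (sopizpob, lalepal), so the final letter is not what conditions the rule; the last vowel is.
"linup" has last vowel 'u'. The stems whose last vowel is 'u' (betug → betgob, sopizup → sopizpob) delete the last vowel and add -ob.
So linup → linpob.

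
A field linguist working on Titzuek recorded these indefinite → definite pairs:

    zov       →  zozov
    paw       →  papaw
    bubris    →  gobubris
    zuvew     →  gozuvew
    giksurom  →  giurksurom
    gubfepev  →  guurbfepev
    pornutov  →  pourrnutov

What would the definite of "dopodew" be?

dourpodew

"dopodew" has 3 vowels. The stems with 3 vowels (giksurom → giurksurom, gubfepev → guurbfepev, pornutov → pourrnutov) insert -ur- after the first vowel.
The other patterns: stems with 1 vowel repeat the first consonant+vowel as a prefix; stems with 2 vowels add the prefix go-.
So dopodew → dourpodew.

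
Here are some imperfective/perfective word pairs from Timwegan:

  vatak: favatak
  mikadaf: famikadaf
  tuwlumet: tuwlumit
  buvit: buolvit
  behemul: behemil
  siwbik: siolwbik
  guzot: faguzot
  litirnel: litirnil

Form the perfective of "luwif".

guzot and buvit both end in -t yet inflect differently (faguzot, buolvit), so the final letter is not what conditions the rule; the last vowel is.
"luwif" has last vowel 'i'. The stems whose last vowel is 'i' (buvit → buolvit, siwbik → siolwbik) insert -ol- after the first vowel.
The other patterns: stems whose last vowel is 'a' or 'o' add the prefix fa-; stems whose last vowel is 'e' or 'u' change the last vowel to 'i'.
So luwif → luolwif.

luolwif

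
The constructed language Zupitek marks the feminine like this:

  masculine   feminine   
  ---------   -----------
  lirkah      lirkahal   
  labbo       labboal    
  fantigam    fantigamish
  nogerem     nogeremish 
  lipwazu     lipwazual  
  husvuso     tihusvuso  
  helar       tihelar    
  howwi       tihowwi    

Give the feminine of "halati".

"halati" begins with h-. The stems beginning with h- (howwi → tihowwi, husvuso → tihusvuso, helar → tihelar) add the prefix ti-.
The other patterns: stems beginning with l- add -al; stems beginning with f- or n- add -ish.
So halati → tihalati.

tihalati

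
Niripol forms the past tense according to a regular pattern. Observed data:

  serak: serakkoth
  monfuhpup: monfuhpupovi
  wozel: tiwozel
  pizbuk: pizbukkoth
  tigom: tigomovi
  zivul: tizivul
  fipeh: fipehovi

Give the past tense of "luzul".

zivul and pizbuk both have last vowel 'u' yet inflect differently (tizivul, pizbukkoth), so the last vowel is not what conditions the rule; the final letter is.
"luzul" ends in -l. The stems ending in -l (wozel → tiwozel, zivul → tizivul) add the prefix ti-.
The other patterns: stems ending in -k double the final consonant and add -oth; stems ending in -h, -m or -p add -ovi.
So luzul → tiluzul.

tiluzul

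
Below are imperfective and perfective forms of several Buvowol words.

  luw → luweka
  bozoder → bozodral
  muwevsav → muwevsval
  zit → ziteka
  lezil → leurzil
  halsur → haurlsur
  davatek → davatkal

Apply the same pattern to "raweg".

raurweg

halsur and bozoder both end in -r yet inflect differently (haurlsur, bozodral), so the final letter is not what conditions the rule; the number of vowels is.
"raweg" has 2 vowels. The stems with 2 vowels (halsur → haurlsur, lezil → leurzil) insert -ur- after the first vowel.
So raweg → raurweg.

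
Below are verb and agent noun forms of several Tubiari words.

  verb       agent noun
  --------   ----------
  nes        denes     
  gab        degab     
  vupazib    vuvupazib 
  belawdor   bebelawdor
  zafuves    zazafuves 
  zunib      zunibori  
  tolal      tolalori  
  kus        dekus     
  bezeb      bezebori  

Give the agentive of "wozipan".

wowozipan

"wozipan" has 3 vowels. The stems with 3 vowels (belawdor → bebelawdor, vupazib → vuvupazib, zafuves → zazafuves) repeat the first consonant+vowel as a prefix.
So wozipan → wowozipan.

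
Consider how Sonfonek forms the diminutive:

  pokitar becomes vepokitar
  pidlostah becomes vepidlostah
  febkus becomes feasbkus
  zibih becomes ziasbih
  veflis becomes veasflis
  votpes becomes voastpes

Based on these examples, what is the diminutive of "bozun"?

"bozun" has 2 vowels. The stems with 2 vowels (febkus → feasbkus, zibih → ziasbih, veflis → veasflis) insert -as- after the first vowel.
The other pattern: stems with 3 vowels add the prefix ve-.
So bozun → boaszun.

boaszun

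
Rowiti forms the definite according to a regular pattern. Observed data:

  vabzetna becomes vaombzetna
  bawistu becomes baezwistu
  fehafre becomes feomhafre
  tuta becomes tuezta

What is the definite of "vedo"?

"vedo" begins with v-. The one such stem in the data (vabzetna → vaombzetna) inserts -om- after the first vowel (as does fehafre), so the same rule applies.
The other pattern: stems beginning with b- or t- insert -ez- after the first vowel.
So vedo → veomdo.

veomdo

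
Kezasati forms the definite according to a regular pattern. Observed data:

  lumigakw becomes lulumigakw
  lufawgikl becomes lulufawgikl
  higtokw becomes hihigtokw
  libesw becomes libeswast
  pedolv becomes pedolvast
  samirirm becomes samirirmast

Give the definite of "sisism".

sisismast

lumigakw and libesw both end in -w yet inflect differently (lulumigakw, libeswast), so the final letter is not what conditions the rule; the second-to-last letter is.
"sisism" has second-to-last letter 's'. The one such stem in the data (libesw → libeswast) adds -ast, so the same rule applies.
The other pattern: stems whose second-to-last letter is 'k' repeat the first consonant+vowel as a prefix.
So sisism → sisismast.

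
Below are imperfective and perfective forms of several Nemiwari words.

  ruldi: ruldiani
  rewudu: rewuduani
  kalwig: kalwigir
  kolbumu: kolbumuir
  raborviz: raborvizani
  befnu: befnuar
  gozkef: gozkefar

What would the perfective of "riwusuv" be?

"riwusuv" begins with r-. The stems beginning with r- (rewudu → rewuduani, ruldi → ruldiani, raborviz → raborvizani) add -ani.
The other patterns: stems beginning with k- add -ir; stems beginning with b- or g- add -ar.
So riwusuv → riwusuvani.

riwusuvani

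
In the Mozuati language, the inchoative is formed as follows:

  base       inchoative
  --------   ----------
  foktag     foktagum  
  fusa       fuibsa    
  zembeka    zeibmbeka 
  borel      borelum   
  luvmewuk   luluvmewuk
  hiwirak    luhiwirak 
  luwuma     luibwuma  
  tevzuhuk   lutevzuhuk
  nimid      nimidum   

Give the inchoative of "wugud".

"wugud" ends in -d. The one such stem in the data (nimid → nimidum) adds -um, so the same rule applies.
The other patterns: stems ending in -k add the prefix lu-; stems ending in -a insert -ib- after the first vowel.
So wugud → wugudum.

wugudum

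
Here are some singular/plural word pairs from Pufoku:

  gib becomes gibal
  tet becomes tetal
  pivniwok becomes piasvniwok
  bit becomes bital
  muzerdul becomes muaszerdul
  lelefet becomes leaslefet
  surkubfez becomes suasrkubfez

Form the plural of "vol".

volal

bit and lelefet both end in -t yet inflect differently (bital, leaslefet), so the final letter is not what conditions the rule; the number of vowels is.
"vol" has 1 vowel. The stems with 1 vowel (bit → bital, gib → gibal, tet → tetal) add -al.
The other pattern: stems with 3 vowels insert -as- after the first vowel.
So vol → volal.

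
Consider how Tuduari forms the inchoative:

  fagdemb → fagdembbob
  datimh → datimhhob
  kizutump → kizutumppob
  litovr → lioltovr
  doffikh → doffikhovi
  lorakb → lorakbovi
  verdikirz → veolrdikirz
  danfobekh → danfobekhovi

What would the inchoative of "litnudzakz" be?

datimh and doffikh both end in -h yet inflect differently (datimhhob, doffikhovi), so the final letter is not what conditions the rule; the second-to-last letter is.
"litnudzakz" has second-to-last letter 'k'. The stems whose second-to-last letter is 'k' (doffikh → doffikhovi, lorakb → lorakbovi, danfobekh → danfobekhovi) add -ovi.
So litnudzakz → litnudzakzovi.

litnudzakzovi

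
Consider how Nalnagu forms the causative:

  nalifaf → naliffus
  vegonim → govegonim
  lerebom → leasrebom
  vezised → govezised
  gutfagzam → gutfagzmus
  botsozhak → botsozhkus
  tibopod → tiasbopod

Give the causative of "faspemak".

faspemkus

gutfagzam and lerebom both end in -m yet inflect differently (gutfagzmus, leasrebom), so the final letter is not what conditions the rule; the last vowel is.
"faspemak" has last vowel 'a'. The stems whose last vowel is 'a' (botsozhak → botsozhkus, nalifaf → naliffus, gutfagzam → gutfagzmus) delete the last vowel and add -us.
The other patterns: stems whose last vowel is 'o' insert -as- after the first vowel; stems whose last vowel is 'e' or 'i' add the prefix go-.
So faspemak → faspemkus.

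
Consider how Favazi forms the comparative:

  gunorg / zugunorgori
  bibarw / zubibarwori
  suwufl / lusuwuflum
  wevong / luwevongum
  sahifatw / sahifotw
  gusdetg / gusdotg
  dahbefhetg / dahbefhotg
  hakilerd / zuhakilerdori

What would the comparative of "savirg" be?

zusavirgori

sahifatw and bibarw both end in -w yet inflect differently (sahifotw, zubibarwori), so the final letter is not what conditions the rule; the second-to-last letter is.
"savirg" has second-to-last letter 'r'. The stems whose second-to-last letter is 'r' (bibarw → zubibarwori, gunorg → zugunorgori, hakilerd → zuhakilerdori) add zu- … -ori around the stem.
The other patterns: stems whose second-to-last letter is 't' change the last vowel to 'o'; stems whose second-to-last letter is 'f' or 'n' add lu- … -um around the stem.
So savirg → zusavirgori.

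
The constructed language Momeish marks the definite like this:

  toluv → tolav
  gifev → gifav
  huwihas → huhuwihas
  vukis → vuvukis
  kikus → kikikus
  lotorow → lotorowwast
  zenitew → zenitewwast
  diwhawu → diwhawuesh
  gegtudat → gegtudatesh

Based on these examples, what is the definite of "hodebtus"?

toluv and kikus both have last vowel 'u' yet inflect differently (tolav, kikikus), so the last vowel is not what conditions the rule; the final letter is.
"hodebtus" ends in -s. The stems ending in -s (huwihas → huhuwihas, vukis → vuvukis, kikus → kikikus) repeat the first consonant+vowel as a prefix.
The other patterns: stems ending in -v change the last vowel to 'a'; stems ending in -w double the final consonant and add -ast; stems ending in -t or -u add -esh.
So hodebtus → hohodebtus.

hohodebtus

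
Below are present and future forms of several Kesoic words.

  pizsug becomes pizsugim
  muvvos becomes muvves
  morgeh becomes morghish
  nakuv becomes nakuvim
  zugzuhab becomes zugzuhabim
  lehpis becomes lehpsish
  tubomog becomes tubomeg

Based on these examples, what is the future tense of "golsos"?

"golsos" has last vowel 'o'. The stems whose last vowel is 'o' (tubomog → tubomeg, muvvos → muvves) change the last vowel to 'e'.
The other patterns: stems whose last vowel is 'e' or 'i' delete the last vowel and add -ish; stems whose last vowel is 'a' or 'u' add -im.
So golsos → golses.

golses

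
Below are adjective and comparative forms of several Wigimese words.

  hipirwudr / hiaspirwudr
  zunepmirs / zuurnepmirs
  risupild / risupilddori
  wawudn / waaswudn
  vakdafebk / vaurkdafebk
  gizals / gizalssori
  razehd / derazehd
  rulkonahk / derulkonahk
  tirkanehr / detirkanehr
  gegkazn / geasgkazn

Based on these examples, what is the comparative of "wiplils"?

wiplilssori

"wiplils" has second-to-last letter 'l'. The stems whose second-to-last letter is 'l' (risupild → risupilddori, gizals → gizalssori) double the final consonant and add -ori.
The other patterns: stems whose second-to-last letter is 'h' add the prefix de-; stems whose second-to-last letter is 'b' or 'r' insert -ur- after the first vowel; stems whose second-to-last letter is 'd' or 'z' insert -as- after the first vowel.
So wiplils → wiplilssori.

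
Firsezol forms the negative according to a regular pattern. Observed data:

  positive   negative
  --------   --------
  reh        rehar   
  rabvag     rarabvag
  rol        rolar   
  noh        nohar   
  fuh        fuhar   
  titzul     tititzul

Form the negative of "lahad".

rol and titzul both end in -l yet inflect differently (rolar, tititzul), so the final letter is not what conditions the rule; the number of vowels is.
"lahad" has 2 vowels. The stems with 2 vowels (titzul → tititzul, rabvag → rarabvag) repeat the first consonant+vowel as a prefix.
So lahad → lalahad.

lalahad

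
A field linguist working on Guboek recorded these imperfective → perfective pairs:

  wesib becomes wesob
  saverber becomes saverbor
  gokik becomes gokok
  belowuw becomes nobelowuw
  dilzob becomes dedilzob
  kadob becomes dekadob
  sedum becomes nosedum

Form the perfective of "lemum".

nolemum

kadob and wesib both end in -b yet inflect differently (dekadob, wesob), so the final letter is not what conditions the rule; the last vowel is.
"lemum" has last vowel 'u'. The stems whose last vowel is 'u' (sedum → nosedum, belowuw → nobelowuw) add the prefix no-.
So lemum → nolemum.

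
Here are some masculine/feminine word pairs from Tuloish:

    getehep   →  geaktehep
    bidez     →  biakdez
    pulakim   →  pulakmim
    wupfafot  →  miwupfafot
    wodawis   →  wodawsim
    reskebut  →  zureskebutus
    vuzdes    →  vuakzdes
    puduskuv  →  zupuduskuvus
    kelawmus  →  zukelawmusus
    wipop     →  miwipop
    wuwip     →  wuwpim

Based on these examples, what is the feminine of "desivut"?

zudesivutus

wuwip and getehep both end in -p yet inflect differently (wuwpim, geaktehep), so the final letter is not what conditions the rule; the last vowel is.
"desivut" has last vowel 'u'. The stems whose last vowel is 'u' (kelawmus → zukelawmusus, puduskuv → zupuduskuvus, reskebut → zureskebutus) add zu- … -us around the stem.
The other patterns: stems whose last vowel is 'i' delete the last vowel and add -im; stems whose last vowel is 'e' insert -ak- after the first vowel; stems whose last vowel is 'o' add the prefix mi-.
So desivut → zudesivutus.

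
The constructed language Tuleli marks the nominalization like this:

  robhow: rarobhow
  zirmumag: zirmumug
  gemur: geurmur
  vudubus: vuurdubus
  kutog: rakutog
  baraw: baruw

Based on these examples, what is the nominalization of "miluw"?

baraw and robhow both end in -w yet inflect differently (baruw, rarobhow), so the final letter is not what conditions the rule; the last vowel is.
"miluw" has last vowel 'u'. The stems whose last vowel is 'u' (vudubus → vuurdubus, gemur → geurmur) insert -ur- after the first vowel.
So miluw → miurluw.

miurluw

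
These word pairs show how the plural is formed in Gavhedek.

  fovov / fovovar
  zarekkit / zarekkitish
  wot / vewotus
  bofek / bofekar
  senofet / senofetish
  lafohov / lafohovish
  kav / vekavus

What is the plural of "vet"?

vevetus

"vet" has 1 vowel. The stems with 1 vowel (kav → vekavus, wot → vewotus) add ve- … -us around the stem.
So vet → vevetus.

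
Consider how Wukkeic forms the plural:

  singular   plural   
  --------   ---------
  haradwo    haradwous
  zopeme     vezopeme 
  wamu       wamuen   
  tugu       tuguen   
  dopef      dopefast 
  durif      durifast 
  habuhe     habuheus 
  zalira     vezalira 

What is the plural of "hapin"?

zopeme and habuhe both end in -e yet inflect differently (vezopeme, habuheus), so the final letter is not what conditions the rule; the first letter is.
"hapin" begins with h-. The stems beginning with h- (haradwo → haradwous, habuhe → habuheus) add -us.
The other patterns: stems beginning with z- add the prefix ve-; stems beginning with d- add -ast; stems beginning with t- or w- add -en.
So hapin → hapinus.

hapinus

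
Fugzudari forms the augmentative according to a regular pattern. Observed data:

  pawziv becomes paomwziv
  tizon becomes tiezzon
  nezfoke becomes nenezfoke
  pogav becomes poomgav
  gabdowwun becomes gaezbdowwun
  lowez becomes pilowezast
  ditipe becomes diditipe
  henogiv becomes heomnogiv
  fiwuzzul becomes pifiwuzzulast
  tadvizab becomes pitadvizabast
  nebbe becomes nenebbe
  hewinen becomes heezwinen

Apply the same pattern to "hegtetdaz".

"hegtetdaz" ends in -z. The one such stem in the data (lowez → pilowezast) adds pi- … -ast around the stem, so the same rule applies.
The other patterns: stems ending in -v insert -om- after the first vowel; stems ending in -e repeat the first consonant+vowel as a prefix; stems ending in -n insert -ez- after the first vowel.
So hegtetdaz → pihegtetdazast.

pihegtetdazast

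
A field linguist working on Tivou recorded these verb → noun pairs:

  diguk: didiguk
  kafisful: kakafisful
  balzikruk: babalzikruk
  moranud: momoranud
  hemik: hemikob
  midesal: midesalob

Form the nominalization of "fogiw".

fogiwob

"fogiw" has last vowel 'i'. The one such stem in the data (hemik → hemikob) adds -ob, so the same rule applies.
The other pattern: stems whose last vowel is 'u' repeat the first consonant+vowel as a prefix.
So fogiw → fogiwob.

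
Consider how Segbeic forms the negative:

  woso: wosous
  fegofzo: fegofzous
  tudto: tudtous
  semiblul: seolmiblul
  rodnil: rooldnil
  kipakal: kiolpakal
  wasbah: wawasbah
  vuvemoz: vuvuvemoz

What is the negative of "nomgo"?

"nomgo" ends in -o. The stems ending in -o (woso → wosous, fegofzo → fegofzous, tudto → tudtous) add -us.
So nomgo → nomgous.

nomgous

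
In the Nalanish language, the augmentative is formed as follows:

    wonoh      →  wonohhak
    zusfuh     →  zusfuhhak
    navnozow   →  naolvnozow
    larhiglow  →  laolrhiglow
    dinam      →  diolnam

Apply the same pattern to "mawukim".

maolwukim

"mawukim" ends in -m. The one such stem in the data (dinam → diolnam) inserts -ol- after the first vowel (as do navnozow, larhiglow), so the same rule applies.
The other pattern: stems ending in -h double the final consonant and add -ak.
So mawukim → maolwukim.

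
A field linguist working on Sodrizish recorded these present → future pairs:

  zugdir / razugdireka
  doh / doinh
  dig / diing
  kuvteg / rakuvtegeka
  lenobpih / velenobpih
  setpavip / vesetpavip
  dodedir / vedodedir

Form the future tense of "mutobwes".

vemutobwes

dig and kuvteg both end in -g yet inflect differently (diing, rakuvtegeka), so the final letter is not what conditions the rule; the number of vowels is.
"mutobwes" has 3 vowels. The stems with 3 vowels (lenobpih → velenobpih, setpavip → vesetpavip, dodedir → vedodedir) add the prefix ve-.
The other patterns: stems with 1 vowel insert -in- after the first vowel; stems with 2 vowels add ra- … -eka around the stem.
So mutobwes → vemutobwes.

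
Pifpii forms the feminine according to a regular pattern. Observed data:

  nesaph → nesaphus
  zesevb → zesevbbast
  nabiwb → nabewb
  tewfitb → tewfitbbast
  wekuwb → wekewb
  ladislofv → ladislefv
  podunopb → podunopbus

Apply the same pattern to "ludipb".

ludipbus

podunopb and wekuwb both end in -b yet inflect differently (podunopbus, wekewb), so the final letter is not what conditions the rule; the second-to-last letter is.
"ludipb" has second-to-last letter 'p'. The stems whose second-to-last letter is 'p' (nesaph → nesaphus, podunopb → podunopbus) add -us.
The other patterns: stems whose second-to-last letter is 'f' or 'w' change the last vowel to 'e'; stems whose second-to-last letter is 't' or 'v' double the final consonant and add -ast.
So ludipb → ludipbus.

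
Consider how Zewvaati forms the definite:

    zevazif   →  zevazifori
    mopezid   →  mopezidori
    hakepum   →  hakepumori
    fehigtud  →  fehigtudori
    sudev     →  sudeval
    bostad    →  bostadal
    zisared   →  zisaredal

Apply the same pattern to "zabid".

mopezid and bostad both end in -d yet inflect differently (mopezidori, bostadal), so the final letter is not what conditions the rule; the last vowel is.
"zabid" has last vowel 'i'. The stems whose last vowel is 'i' (zevazif → zevazifori, mopezid → mopezidori) add -ori.
The other pattern: stems whose last vowel is 'a' or 'e' add -al.
So zabid → zabidori.

zabidori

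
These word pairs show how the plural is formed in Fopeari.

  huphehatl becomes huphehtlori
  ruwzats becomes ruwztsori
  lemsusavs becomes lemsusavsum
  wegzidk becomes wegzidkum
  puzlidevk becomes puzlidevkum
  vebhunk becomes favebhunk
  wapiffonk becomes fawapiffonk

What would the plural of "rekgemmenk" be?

farekgemmenk

ruwzats and lemsusavs both end in -s yet inflect differently (ruwztsori, lemsusavsum), so the final letter is not what conditions the rule; the second-to-last letter is.
"rekgemmenk" has second-to-last letter 'n'. The stems whose second-to-last letter is 'n' (vebhunk → favebhunk, wapiffonk → fawapiffonk) add the prefix fa-.
The other patterns: stems whose second-to-last letter is 't' delete the last vowel and add -ori; stems whose second-to-last letter is 'd' or 'v' add -um.
So rekgemmenk → farekgemmenk.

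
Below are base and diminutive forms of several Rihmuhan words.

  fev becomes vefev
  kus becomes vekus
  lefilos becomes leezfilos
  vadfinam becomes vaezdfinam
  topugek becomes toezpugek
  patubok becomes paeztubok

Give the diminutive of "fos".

vefos

kus and lefilos both end in -s yet inflect differently (vekus, leezfilos), so the final letter is not what conditions the rule; the number of vowels is.
"fos" has 1 vowel. The stems with 1 vowel (fev → vefev, kus → vekus) add the prefix ve-.
So fos → vefos.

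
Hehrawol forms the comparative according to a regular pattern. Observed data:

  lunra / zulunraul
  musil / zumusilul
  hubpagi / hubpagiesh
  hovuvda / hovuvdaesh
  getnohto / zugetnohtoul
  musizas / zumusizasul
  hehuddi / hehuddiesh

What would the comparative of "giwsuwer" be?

zugiwsuwerul

hovuvda and lunra both end in -a yet inflect differently (hovuvdaesh, zulunraul), so the final letter is not what conditions the rule; the first letter is.
"giwsuwer" begins with g-. The one such stem in the data (getnohto → zugetnohtoul) adds zu- … -ul around the stem, so the same rule applies.
The other pattern: stems beginning with h- add -esh.
So giwsuwer → zugiwsuwerul.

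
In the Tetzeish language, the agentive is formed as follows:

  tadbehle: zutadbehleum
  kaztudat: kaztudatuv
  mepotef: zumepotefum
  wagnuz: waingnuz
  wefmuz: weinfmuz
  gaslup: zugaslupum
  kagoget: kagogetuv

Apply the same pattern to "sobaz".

"sobaz" ends in -z. The stems ending in -z (wagnuz → waingnuz, wefmuz → weinfmuz) insert -in- after the first vowel.
So sobaz → soinbaz.

soinbaz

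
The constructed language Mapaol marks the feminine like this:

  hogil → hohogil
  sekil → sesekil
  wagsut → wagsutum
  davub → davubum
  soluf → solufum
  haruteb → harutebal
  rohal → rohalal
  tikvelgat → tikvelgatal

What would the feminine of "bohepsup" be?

davub and haruteb both end in -b yet inflect differently (davubum, harutebal), so the final letter is not what conditions the rule; the last vowel is.
"bohepsup" has last vowel 'u'. The stems whose last vowel is 'u' (wagsut → wagsutum, davub → davubum, soluf → solufum) add -um.
The other patterns: stems whose last vowel is 'i' repeat the first consonant+vowel as a prefix; stems whose last vowel is 'a' or 'e' add -al.
So bohepsup → bohepsupum.

bohepsupum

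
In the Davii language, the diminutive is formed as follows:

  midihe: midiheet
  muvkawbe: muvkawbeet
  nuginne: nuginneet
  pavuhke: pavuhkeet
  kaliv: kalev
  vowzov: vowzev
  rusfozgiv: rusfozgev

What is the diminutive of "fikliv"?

fiklev

midihe and rusfozgiv both have 3 vowels yet inflect differently (midiheet, rusfozgev), so the number of vowels is not what conditions the rule; the final letter is.
"fikliv" ends in -v. The stems ending in -v (kaliv → kalev, vowzov → vowzev, rusfozgiv → rusfozgev) change the last vowel to 'e'.
The other pattern: stems ending in -e add -et.
So fikliv → fiklev.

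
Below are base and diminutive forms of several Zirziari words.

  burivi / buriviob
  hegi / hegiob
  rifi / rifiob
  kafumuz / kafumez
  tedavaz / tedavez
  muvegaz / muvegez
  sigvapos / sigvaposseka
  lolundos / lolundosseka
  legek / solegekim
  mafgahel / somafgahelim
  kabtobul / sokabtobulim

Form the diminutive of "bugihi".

bugihiob

kafumuz and kabtobul both have last vowel 'u' yet inflect differently (kafumez, sokabtobulim), so the last vowel is not what conditions the rule; the final letter is.
"bugihi" ends in -i. The stems ending in -i (burivi → buriviob, hegi → hegiob, rifi → rifiob) add -ob.
The other patterns: stems ending in -z change the last vowel to 'e'; stems ending in -s double the final consonant and add -eka; stems ending in -k or -l add so- … -im around the stem.
So bugihi → bugihiob.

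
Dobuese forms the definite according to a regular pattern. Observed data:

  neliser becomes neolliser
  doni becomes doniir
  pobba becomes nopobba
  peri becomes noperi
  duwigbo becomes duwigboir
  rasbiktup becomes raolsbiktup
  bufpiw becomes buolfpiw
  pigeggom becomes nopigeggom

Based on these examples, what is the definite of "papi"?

nopapi

"papi" begins with p-. The stems beginning with p- (peri → noperi, pobba → nopobba, pigeggom → nopigeggom) add the prefix no-.
The other patterns: stems beginning with d- add -ir; stems beginning with b-, n- or r- insert -ol- after the first vowel.
So papi → nopapi.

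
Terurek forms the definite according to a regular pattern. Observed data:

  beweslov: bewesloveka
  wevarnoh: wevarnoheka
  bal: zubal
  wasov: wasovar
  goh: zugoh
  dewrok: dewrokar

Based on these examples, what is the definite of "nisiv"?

nisivar

goh and wevarnoh both end in -h yet inflect differently (zugoh, wevarnoheka), so the final letter is not what conditions the rule; the number of vowels is.
"nisiv" has 2 vowels. The stems with 2 vowels (dewrok → dewrokar, wasov → wasovar) add -ar.
The other patterns: stems with 1 vowel add the prefix zu-; stems with 3 vowels add -eka.
So nisiv → nisivar.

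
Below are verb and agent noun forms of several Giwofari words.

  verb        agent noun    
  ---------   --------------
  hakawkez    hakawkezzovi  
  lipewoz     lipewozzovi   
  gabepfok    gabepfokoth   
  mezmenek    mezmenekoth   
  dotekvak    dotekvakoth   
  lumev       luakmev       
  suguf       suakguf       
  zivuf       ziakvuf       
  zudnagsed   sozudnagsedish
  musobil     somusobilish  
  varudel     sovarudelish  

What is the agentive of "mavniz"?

mavnizzovi

lipewoz and gabepfok both have last vowel 'o' yet inflect differently (lipewozzovi, gabepfokoth), so the last vowel is not what conditions the rule; the final letter is.
"mavniz" ends in -z. The stems ending in -z (hakawkez → hakawkezzovi, lipewoz → lipewozzovi) double the final consonant and add -ovi.
The other patterns: stems ending in -k add -oth; stems ending in -f or -v insert -ak- after the first vowel; stems ending in -d or -l add so- … -ish around the stem.
So mavniz → mavnizzovi.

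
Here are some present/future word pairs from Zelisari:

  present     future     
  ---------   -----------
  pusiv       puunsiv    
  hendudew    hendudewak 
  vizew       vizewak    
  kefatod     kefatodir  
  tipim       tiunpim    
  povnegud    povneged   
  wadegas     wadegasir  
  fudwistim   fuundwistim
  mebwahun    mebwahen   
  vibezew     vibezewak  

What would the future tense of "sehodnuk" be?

povnegud and kefatod both end in -d yet inflect differently (povneged, kefatodir), so the final letter is not what conditions the rule; the last vowel is.
"sehodnuk" has last vowel 'u'. The stems whose last vowel is 'u' (povnegud → povneged, mebwahun → mebwahen) change the last vowel to 'e'.
So sehodnuk → sehodnek.

sehodnek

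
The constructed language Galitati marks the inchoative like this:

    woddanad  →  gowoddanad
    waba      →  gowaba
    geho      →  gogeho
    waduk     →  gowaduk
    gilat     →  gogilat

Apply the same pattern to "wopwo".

Every pair shown (woddanad → gowoddanad, waba → gowaba, geho → gogeho, …) follows the same rule: add the prefix go-.
So wopwo → gowopwo.

gowopwo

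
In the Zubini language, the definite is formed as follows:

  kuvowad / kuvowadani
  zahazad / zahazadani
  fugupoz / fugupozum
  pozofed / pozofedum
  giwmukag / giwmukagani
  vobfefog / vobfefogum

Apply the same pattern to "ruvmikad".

ruvmikadani

zahazad and pozofed both end in -d yet inflect differently (zahazadani, pozofedum), so the final letter is not what conditions the rule; the last vowel is.
"ruvmikad" has last vowel 'a'. The stems whose last vowel is 'a' (zahazad → zahazadani, giwmukag → giwmukagani, kuvowad → kuvowadani) add -ani.
The other pattern: stems whose last vowel is 'e' or 'o' add -um.
So ruvmikad → ruvmikadani.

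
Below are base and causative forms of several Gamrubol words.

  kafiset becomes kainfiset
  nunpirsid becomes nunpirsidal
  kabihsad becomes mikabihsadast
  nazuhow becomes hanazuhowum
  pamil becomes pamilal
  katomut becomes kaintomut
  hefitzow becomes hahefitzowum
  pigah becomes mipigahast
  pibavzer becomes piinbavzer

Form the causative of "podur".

poindur

"podur" has last vowel 'u'. The one such stem in the data (katomut → kaintomut) inserts -in- after the first vowel (as do kafiset, pibavzer), so the same rule applies.
The other patterns: stems whose last vowel is 'a' add mi- … -ast around the stem; stems whose last vowel is 'i' add -al; stems whose last vowel is 'o' add ha- … -um around the stem.
So podur → poindur.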